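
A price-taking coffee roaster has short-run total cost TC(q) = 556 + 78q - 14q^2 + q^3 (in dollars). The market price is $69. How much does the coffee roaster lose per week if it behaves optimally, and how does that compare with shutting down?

AVC = 78 - 14q + q^2; min AVC = $29 at q = 7. Since P = $69 ≥ min AVC, the firm produces.
MC = 78 - 28q + 3q^2. Setting P = MC and taking the root on the rising branch gives q* = 9.
TR = 69·9 = 621. TC = 556 + 297 = 853. Profit = 621 − 853 = -$232.
That loss of $232 beats the $556 the firm would lose by shutting down; producing recovers $324 of fixed cost.

Profit = -$232 at q = 9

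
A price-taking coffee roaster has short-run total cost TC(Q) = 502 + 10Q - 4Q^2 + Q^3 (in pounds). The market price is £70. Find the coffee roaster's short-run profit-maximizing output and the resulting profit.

Profit = -£214 at Q = 6

AVC = 10 - 4Q + Q^2 has its minimum £6 at Q = 2; price £70 clears that bar, so the firm operates.
MC = 10 - 8Q + 3Q^2. Setting P = MC and taking the root on the rising branch gives Q* = 6.
TR = 70·6 = 420. TC = 502 + 132 = 634. Profit = 420 − 634 = -£214.
Shutting down would mean losing the fixed cost of £502, so operating at a loss of £214 is better by £288.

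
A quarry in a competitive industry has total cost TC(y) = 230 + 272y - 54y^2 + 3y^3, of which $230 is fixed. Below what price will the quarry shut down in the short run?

The shutdown price is the minimum of AVC. VC = 272y - 54y^2 + 3y^3, so AVC = 272 - 54y + 3y^2.
dAVC/dy = -54 + 6y = 0 gives y = 9. min AVC = 272 - 54·9 + 3·9^2 = 29.
The firm shuts down for any P below $29.

$29 per unit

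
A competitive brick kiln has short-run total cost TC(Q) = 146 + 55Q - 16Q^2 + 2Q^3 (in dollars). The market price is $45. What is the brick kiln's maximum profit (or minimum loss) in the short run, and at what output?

AVC = 55 - 16Q + 2Q^2 has its minimum $23 at Q = 4; price $45 clears that bar, so the firm operates.
With MC = 55 - 32Q + 6Q^2, P = MC on the upward-sloping part at Q* = 5.
TR = 45·5 = 225. TC = 146 + 125 = 271. Profit = 225 − 271 = -$46.
That loss of $46 beats the $146 the firm would lose by shutting down; producing recovers $100 of fixed cost.

Profit = -$46 at Q = 5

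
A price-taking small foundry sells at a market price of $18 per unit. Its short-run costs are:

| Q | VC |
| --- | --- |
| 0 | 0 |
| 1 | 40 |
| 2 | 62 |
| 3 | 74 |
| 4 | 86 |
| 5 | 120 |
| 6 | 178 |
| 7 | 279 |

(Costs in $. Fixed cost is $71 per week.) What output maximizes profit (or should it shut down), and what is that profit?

Q = 0 (shut down); profit = -$71

Profit at each row (π = 18Q − TC): Q=0: -71; Q=1: -93; Q=2: -97; Q=3: -91; Q=4: -85; Q=5: -101; Q=6: -141; Q=7: -224.
Profit is highest at Q = 0. Equivalently, the lowest AVC in the table is 86/4 ≈ $21.50 at Q = 4, and P = $18 falls below it — price never covers variable cost, so the firm shuts down and loses only its fixed cost.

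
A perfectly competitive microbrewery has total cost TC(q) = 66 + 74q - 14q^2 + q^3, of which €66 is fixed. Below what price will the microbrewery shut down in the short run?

Short-run supply begins at min AVC. From VC = 74q - 14q^2 + q^3, AVC = 74 - 14q + q^2.
At the minimum of AVC, MC = AVC. MC = 74 - 28q + 3q^2; setting MC = AVC gives 2q^2 - 14q = 0, so q = 7. min AVC = 25.
For P < €25 the firm produces nothing.

€25 per unit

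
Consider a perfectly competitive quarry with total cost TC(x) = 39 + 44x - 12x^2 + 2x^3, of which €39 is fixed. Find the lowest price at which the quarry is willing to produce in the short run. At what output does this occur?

€26 per unit, at x = 3

The firm shuts down when price falls below the minimum of average variable cost. AVC = VC/x = 44 - 12x + 2x^2.
At the minimum of AVC, MC = AVC. MC = 44 - 24x + 6x^2; setting MC = AVC gives 4x^2 - 12x = 0, so x = 3. min AVC = 26.
For P < €26 the firm produces nothing.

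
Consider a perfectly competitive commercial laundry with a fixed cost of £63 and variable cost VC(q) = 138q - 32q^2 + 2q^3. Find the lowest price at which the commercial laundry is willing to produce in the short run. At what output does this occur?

The shutdown price is the minimum of AVC. VC = 138q - 32q^2 + 2q^3, so AVC = 138 - 32q + 2q^2.
dAVC/dq = -32 + 4q = 0 gives q = 8. min AVC = 138 - 32·8 + 2·8^2 = 10.
The firm shuts down for any P below £10.

£10 per unit, at q = 8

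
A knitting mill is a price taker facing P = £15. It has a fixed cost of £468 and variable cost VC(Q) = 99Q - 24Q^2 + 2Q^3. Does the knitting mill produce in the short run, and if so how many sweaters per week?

Strip out fixed cost: VC = 99Q - 24Q^2 + 2Q^3. Then AVC = 99 - 24Q + 2Q^2 and MC = 99 - 48Q + 6Q^2.
AVC is minimized where dAVC/dQ = -24 + 4Q = 0, at Q = 6; min AVC = 99 - 24·6 + 2·6^2 = £27.
With P < min AVC (£15 < £27), every unit sold adds to the loss.
Shutting down limits the loss to fixed cost, £468.

Shut down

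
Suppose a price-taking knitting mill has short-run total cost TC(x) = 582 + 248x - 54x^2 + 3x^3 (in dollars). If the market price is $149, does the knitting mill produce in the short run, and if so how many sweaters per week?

Variable cost is VC = 248x - 54x^2 + 3x^3, so AVC = VC/x = 248 - 54x + 3x^2 and MC = dTC/dx = 248 - 108x + 9x^2.
The AVC parabola has its vertex at x = 54/6 = 9, where AVC = 248 - 54·9 + 3·9^2 = $5.
Because $149 ≥ $5, revenue can cover variable cost; the firm operates.
P = MC gives 99 - 108x + 9x^2 = 0, with roots 1 and 11. Take the larger (rising MC): x* = 11.
Check: AVC at x = 11 is $17 ≤ P, so revenue covers variable cost.
Profit = P·x − TC = 149·11 − 769 = $870.

Produce at x = 11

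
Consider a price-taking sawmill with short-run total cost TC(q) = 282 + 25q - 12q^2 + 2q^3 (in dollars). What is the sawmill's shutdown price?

The shutdown price is the minimum of AVC. VC = 25q - 12q^2 + 2q^3, so AVC = 25 - 12q + 2q^2.
At the minimum of AVC, MC = AVC. MC = 25 - 24q + 6q^2; setting MC = AVC gives 4q^2 - 12q = 0, so q = 3. min AVC = 7.
For P < $7 the firm produces nothing.

$7 per unit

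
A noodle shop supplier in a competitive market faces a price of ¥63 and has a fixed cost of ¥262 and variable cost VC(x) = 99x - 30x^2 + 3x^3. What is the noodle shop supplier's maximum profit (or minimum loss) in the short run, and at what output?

AVC = 99 - 30x + 3x^2; min AVC = ¥24 at x = 5. Since P = ¥63 ≥ min AVC, the firm produces.
With MC = 99 - 60x + 9x^2, P = MC on the upward-sloping part at x* = 6.
TR = 63·6 = 378. TC = 262 + 162 = 424. Profit = 378 − 424 = -¥46.
That loss of ¥46 beats the ¥262 the firm would lose by shutting down; producing recovers ¥216 of fixed cost.

Profit = -¥46 at x = 6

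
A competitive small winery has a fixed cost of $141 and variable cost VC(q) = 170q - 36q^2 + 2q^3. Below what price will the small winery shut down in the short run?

The shutdown price is the minimum of AVC. VC = 170q - 36q^2 + 2q^3, so AVC = 170 - 36q + 2q^2.
dAVC/dq = -36 + 4q = 0 gives q = 9. min AVC = 170 - 36·9 + 2·9^2 = 8.
So the shutdown price is $8.

$8 per unit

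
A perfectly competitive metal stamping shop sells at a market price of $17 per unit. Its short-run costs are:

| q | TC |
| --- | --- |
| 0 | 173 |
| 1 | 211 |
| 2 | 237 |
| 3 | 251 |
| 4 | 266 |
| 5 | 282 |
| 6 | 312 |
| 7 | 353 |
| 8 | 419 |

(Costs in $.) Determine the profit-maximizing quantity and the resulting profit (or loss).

q = 0 (shut down); profit = -$173

Compute π = P·q − TC at each output: q=0: -173; q=1: -194; q=2: -203; q=3: -200; q=4: -198; q=5: -197; q=6: -210; q=7: -234; q=8: -283.
Profit is highest at q = 0. Equivalently, the lowest AVC in the table is 109/5 ≈ $21.80 at q = 5, and P = $17 falls below it — price never covers variable cost, so the firm shuts down and loses only its fixed cost.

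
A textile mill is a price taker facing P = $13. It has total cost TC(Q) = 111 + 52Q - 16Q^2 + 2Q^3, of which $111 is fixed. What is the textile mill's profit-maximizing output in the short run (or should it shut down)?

Shut down

Variable cost is VC = 52Q - 16Q^2 + 2Q^3, so AVC = VC/Q = 52 - 16Q + 2Q^2 and MC = dTC/dQ = 52 - 32Q + 6Q^2.
AVC hits its minimum where MC = AVC, at Q = 4, giving min AVC = 52 - 16·4 + 2·4^2 = $20.
Since P = $13 < min AVC = $20, price fails to cover variable cost at any output.
The firm minimizes its loss by shutting down and losing only its fixed cost of $111.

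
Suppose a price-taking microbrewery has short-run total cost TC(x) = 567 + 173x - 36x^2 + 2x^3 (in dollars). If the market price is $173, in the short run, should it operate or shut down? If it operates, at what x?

Produce at x = 12

Variable cost is VC = 173x - 36x^2 + 2x^3, so AVC = VC/x = 173 - 36x + 2x^2 and MC = dTC/dx = 173 - 72x + 6x^2.
AVC hits its minimum where MC = AVC, at x = 9, giving min AVC = 173 - 36·9 + 2·9^2 = $11.
Since P = $173 ≥ min AVC = $11, price covers variable cost and the firm should produce.
Solving P = MC: -72x + 6x^2 = 0 ⇒ x = 0 or 12. On the upward-sloping branch, x* = 12.
Check: AVC at x = 12 is $29 ≤ P, so revenue covers variable cost.
Profit = P·x − TC = 173·12 − 915 = $1161.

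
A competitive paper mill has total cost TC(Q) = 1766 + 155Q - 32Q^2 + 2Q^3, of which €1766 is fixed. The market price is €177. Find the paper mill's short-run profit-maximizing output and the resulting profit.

AVC = 155 - 32Q + 2Q^2 has its minimum €27 at Q = 8; price €177 clears that bar, so the firm operates.
With MC = 155 - 64Q + 6Q^2, P = MC on the upward-sloping part at Q* = 11.
TR = 177·11 = 1947. TC = 1766 + 495 = 2261. Profit = 1947 − 2261 = -€314.
Shutting down would mean losing the fixed cost of €1766, so operating at a loss of €314 is better by €1452.

Profit = -€314 at Q = 11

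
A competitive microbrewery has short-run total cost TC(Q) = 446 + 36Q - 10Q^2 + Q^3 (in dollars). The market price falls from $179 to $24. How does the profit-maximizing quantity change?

Output falls from 11 to 6

AVC = 36 - 10Q + Q^2, minimized at Q = 5 where min AVC = $11. MC = 36 - 20Q + 3Q^2.
With P = $179 above the shutdown price, P = MC gives Q = 11.
At P = $24 ≥ min AVC, set P = MC: Q = 6. The firm stays open but cuts output.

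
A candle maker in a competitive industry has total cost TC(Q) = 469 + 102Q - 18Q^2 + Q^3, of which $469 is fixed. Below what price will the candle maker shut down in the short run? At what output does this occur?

The firm shuts down when price falls below the minimum of average variable cost. AVC = VC/Q = 102 - 18Q + Q^2.
At the minimum of AVC, MC = AVC. MC = 102 - 36Q + 3Q^2; setting MC = AVC gives 2Q^2 - 18Q = 0, so Q = 9. min AVC = 21.
So the shutdown price is $21.

$21 per unit, at Q = 9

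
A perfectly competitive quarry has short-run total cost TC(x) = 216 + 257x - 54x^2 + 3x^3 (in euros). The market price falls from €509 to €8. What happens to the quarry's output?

MC = 257 - 108x + 9x^2; the shutdown threshold is min AVC = €14 (at x = 9).
At P = €509 ≥ min AVC, set P = MC on the rising branch: x = 14.
At P = €8 < min AVC = €14, price no longer covers variable cost at any output, so the firm shuts down: x = 0.

Output falls from 14 to 0 (the firm shuts down)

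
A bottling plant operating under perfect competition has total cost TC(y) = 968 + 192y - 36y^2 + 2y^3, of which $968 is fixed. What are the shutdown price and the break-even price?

AVC = 192 - 36y + 2y^2; minimized at y = 9, giving min AVC = $30. That is the shutdown price.
ATC = 968/y + 192 - 36y + 2y^2. Setting dATC/dy = −968/y^2 − 36 + 4y = 0 gives y = 11 (since 4·11^3 − 36·11^2 = 968).
min ATC = 968/11 + 192 − 36·11 + 2·11^2 = $126. That is the break-even price.
Between these two prices the firm operates at a loss; above $126 it earns a profit.

Shutdown price = $30; break-even price = $126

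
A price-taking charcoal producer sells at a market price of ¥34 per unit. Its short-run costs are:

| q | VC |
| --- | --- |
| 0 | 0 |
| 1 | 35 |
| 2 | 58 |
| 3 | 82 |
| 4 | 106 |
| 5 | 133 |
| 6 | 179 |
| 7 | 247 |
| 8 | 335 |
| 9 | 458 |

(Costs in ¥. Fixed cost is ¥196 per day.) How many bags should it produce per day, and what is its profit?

q = 5; profit = -¥159

Tabulate TR − TC: q=0: -196; q=1: -197; q=2: -186; q=3: -176; q=4: -166; q=5: -159; q=6: -171; q=7: -205; q=8: -259; q=9: -348.
Profit is maximized at q = 5. AVC there is 133/5 = ¥26.60 ≤ P, so producing beats shutting down (which would give -¥196).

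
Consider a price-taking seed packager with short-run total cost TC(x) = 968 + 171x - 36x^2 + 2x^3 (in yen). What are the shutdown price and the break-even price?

Shutdown price = min AVC. AVC = 171 - 36x + 2x^2, with vertex at x = 9 and minimum ¥9.
ATC = 968/x + 171 - 36x + 2x^2. Setting dATC/dx = −968/x^2 − 36 + 4x = 0 gives x = 11 (since 4·11^3 − 36·11^2 = 968).
min ATC = 968/11 + 171 − 36·11 + 2·11^2 = ¥105. That is the break-even price.
For ¥9 ≤ P < ¥105 the firm produces at a loss; below ¥9 it shuts down.

Shutdown price = ¥9; break-even price = ¥105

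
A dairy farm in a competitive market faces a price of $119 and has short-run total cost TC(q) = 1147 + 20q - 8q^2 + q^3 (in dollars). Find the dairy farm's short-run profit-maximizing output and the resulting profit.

AVC = 20 - 8q + q^2 has its minimum $4 at q = 4; price $119 clears that bar, so the firm operates.
With MC = 20 - 16q + 3q^2, P = MC on the upward-sloping part at q* = 9.
TR = 119·9 = 1071. TC = 1147 + 261 = 1408. Profit = 1071 − 1408 = -$337.
Shutting down would mean losing the fixed cost of $1147, so operating at a loss of $337 is better by $810.

Profit = -$337 at q = 9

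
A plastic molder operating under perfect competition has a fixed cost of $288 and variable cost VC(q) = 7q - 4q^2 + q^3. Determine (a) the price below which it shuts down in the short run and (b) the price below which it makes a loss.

AVC = 7 - 4q + q^2; minimized at q = 2, giving min AVC = $3. That is the shutdown price.
ATC = 288/q + 7 - 4q + q^2. Setting dATC/dq = −288/q^2 − 4 + 2q = 0 gives q = 6 (since 2·6^3 − 4·6^2 = 288).
min ATC = 288/6 + 7 − 4·6 + 6^2 = $67. That is the break-even price.
For $3 ≤ P < $67 the firm produces at a loss; below $3 it shuts down.

Shutdown price = $3; break-even price = $67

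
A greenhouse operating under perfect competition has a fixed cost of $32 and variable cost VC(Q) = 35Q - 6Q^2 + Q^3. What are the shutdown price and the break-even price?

Shutdown price = min AVC. AVC = 35 - 6Q + Q^2, with vertex at Q = 3 and minimum $26.
ATC = 32/Q + 35 - 6Q + Q^2. Setting dATC/dQ = −32/Q^2 − 6 + 2Q = 0 gives Q = 4 (since 2·4^3 − 6·4^2 = 32).
min ATC = 32/4 + 35 − 6·4 + 4^2 = $35. That is the break-even price.
For $26 ≤ P < $35 the firm produces at a loss; below $26 it shuts down.

Shutdown price = $26; break-even price = $35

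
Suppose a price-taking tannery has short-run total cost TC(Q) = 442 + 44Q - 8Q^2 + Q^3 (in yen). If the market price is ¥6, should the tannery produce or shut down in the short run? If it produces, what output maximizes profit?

Shut down

Strip out fixed cost: VC = 44Q - 8Q^2 + Q^3. Then AVC = 44 - 8Q + Q^2 and MC = 44 - 16Q + 3Q^2.
The AVC parabola has its vertex at Q = 8/2 = 4, where AVC = 44 - 8·4 + 4^2 = ¥28.
With P < min AVC (¥6 < ¥28), every unit sold adds to the loss.
The firm minimizes its loss by shutting down and losing only its fixed cost of ¥442.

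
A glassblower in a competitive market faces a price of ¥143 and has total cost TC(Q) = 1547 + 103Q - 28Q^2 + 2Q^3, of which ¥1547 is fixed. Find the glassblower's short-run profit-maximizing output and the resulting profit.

Profit = -¥347 at Q = 10

AVC = 103 - 28Q + 2Q^2 has its minimum ¥5 at Q = 7; price ¥143 clears that bar, so the firm operates.
MC = 103 - 56Q + 6Q^2. Setting P = MC and taking the root on the rising branch gives Q* = 10.
TR = 143·10 = 1430. TC = 1547 + 230 = 1777. Profit = 1430 − 1777 = -¥347.
By producing, the firm covers all variable cost plus ¥1200 of fixed cost; shutting down would lose the full ¥1547.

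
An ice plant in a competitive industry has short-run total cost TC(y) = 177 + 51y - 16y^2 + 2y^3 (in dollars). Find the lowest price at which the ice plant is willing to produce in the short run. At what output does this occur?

$19 per unit, at y = 4

Short-run supply begins at min AVC. From VC = 51y - 16y^2 + 2y^3, AVC = 51 - 16y + 2y^2.
At the minimum of AVC, MC = AVC. MC = 51 - 32y + 6y^2; setting MC = AVC gives 4y^2 - 16y = 0, so y = 4. min AVC = 19.
For P < $19 the firm produces nothing.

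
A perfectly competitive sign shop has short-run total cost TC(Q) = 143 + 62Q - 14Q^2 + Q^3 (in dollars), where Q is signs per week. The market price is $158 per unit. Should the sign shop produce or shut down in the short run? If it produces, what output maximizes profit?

Produce at Q = 12

Variable cost is VC = 62Q - 14Q^2 + Q^3, so AVC = VC/Q = 62 - 14Q + Q^2 and MC = dTC/dQ = 62 - 28Q + 3Q^2.
AVC hits its minimum where MC = AVC, at Q = 7, giving min AVC = 62 - 14·7 + 7^2 = $13.
P = $158 exceeds min AVC = $13, so the firm stays open.
P = MC gives -96 - 28Q + 3Q^2 = 0, with roots -8/3 and 12. Take the larger (rising MC): Q* = 12.
Check: AVC at Q = 12 is $38 ≤ P, so revenue covers variable cost.
Profit = P·Q − TC = 158·12 − 599 = $1297.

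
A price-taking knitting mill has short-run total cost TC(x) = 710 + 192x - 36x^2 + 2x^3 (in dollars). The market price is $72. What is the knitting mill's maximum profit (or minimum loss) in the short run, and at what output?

Profit = -$310 at x = 10

AVC = 192 - 36x + 2x^2; min AVC = $30 at x = 9. Since P = $72 ≥ min AVC, the firm produces.
MC = 192 - 72x + 6x^2. Setting P = MC and taking the root on the rising branch gives x* = 10.
TR = 72·10 = 720. TC = 710 + 320 = 1030. Profit = 720 − 1030 = -$310.
By producing, the firm covers all variable cost plus $400 of fixed cost; shutting down would lose the full $710.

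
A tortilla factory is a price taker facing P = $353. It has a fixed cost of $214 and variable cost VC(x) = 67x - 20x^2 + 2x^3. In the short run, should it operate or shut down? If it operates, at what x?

Variable cost is VC = 67x - 20x^2 + 2x^3, so AVC = VC/x = 67 - 20x + 2x^2 and MC = dTC/dx = 67 - 40x + 6x^2.
AVC is minimized where dAVC/dx = -20 + 4x = 0, at x = 5; min AVC = 67 - 20·5 + 2·5^2 = $17.
Since P = $353 ≥ min AVC = $17, price covers variable cost and the firm should produce.
Solving P = MC: -286 - 40x + 6x^2 = 0 ⇒ x = -13/3 or 11. On the upward-sloping branch, x* = 11.
Check: AVC at x = 11 is $89 ≤ P, so revenue covers variable cost.
Profit = P·x − TC = 353·11 − 1193 = $2690.

Produce at x = 11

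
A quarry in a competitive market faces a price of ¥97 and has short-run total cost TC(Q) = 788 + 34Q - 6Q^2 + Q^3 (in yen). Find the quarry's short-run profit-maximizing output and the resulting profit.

AVC = 34 - 6Q + Q^2; min AVC = ¥25 at Q = 3. Since P = ¥97 ≥ min AVC, the firm produces.
With MC = 34 - 12Q + 3Q^2, P = MC on the upward-sloping part at Q* = 7.
TR = 97·7 = 679. TC = 788 + 287 = 1075. Profit = 679 − 1075 = -¥396.
By producing, the firm covers all variable cost plus ¥392 of fixed cost; shutting down would lose the full ¥788.

Profit = -¥396 at Q = 7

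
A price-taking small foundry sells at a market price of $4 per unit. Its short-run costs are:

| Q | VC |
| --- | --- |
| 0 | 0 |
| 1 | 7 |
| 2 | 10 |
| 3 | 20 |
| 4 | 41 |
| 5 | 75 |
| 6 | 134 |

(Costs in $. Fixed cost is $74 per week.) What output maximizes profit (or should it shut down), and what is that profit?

Q = 0 (shut down); profit = -$74

Tabulate TR − TC: Q=0: -74; Q=1: -77; Q=2: -76; Q=3: -82; Q=4: -99; Q=5: -129; Q=6: -184.
Profit is highest at Q = 0. Equivalently, the lowest AVC in the table is 10/2 ≈ $5 at Q = 2, and P = $4 falls below it — price never covers variable cost, so the firm shuts down and loses only its fixed cost.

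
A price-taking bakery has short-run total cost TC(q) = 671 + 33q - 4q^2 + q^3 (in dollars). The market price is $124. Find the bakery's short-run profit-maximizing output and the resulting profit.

Profit = -$181 at q = 7

AVC = 33 - 4q + q^2; min AVC = $29 at q = 2. Since P = $124 ≥ min AVC, the firm produces.
With MC = 33 - 8q + 3q^2, P = MC on the upward-sloping part at q* = 7.
TR = 124·7 = 868. TC = 671 + 378 = 1049. Profit = 868 − 1049 = -$181.
By producing, the firm covers all variable cost plus $490 of fixed cost; shutting down would lose the full $671.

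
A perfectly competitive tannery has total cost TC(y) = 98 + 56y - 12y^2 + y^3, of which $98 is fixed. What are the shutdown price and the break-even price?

AVC = 56 - 12y + y^2; minimized at y = 6, giving min AVC = $20. That is the shutdown price.
ATC = 98/y + 56 - 12y + y^2. Setting dATC/dy = −98/y^2 − 12 + 2y = 0 gives y = 7 (since 2·7^3 − 12·7^2 = 98).
min ATC = 98/7 + 56 − 12·7 + 7^2 = $35. That is the break-even price.
Between these two prices the firm operates at a loss; above $35 it earns a profit.

Shutdown price = $20; break-even price = $35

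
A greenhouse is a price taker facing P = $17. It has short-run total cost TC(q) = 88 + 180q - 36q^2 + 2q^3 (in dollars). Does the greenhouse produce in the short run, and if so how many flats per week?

Shut down

From TC, MC = TC'(q) = 180 - 72q + 6q^2 and AVC = VC/q = 180 - 36q + 2q^2.
The AVC parabola has its vertex at q = 36/4 = 9, where AVC = 180 - 36·9 + 2·9^2 = $18.
P = $17 lies below min AVC = $18; no output level covers variable cost.
Best response: produce nothing and absorb the $88 fixed cost.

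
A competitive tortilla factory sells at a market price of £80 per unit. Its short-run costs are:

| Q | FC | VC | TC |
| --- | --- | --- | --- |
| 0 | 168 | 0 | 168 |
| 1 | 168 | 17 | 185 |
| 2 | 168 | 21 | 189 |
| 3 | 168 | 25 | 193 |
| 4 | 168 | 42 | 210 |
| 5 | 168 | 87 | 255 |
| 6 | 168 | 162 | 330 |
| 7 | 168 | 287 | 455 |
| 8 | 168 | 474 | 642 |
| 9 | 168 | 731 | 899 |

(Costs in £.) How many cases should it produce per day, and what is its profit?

Compute π = P·Q − TC at each output: Q=0: -168; Q=1: -105; Q=2: -29; Q=3: 47; Q=4: 110; Q=5: 145; Q=6: 150; Q=7: 105; Q=8: -2; Q=9: -179.
Profit is maximized at Q = 6. AVC there is 162/6 = £27 ≤ P, so producing beats shutting down (which would give -£168).

Q = 6; profit = £150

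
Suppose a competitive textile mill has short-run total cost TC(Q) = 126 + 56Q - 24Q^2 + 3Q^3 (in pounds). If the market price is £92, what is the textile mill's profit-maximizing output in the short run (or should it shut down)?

Produce at Q = 6

From TC, MC = TC'(Q) = 56 - 48Q + 9Q^2 and AVC = VC/Q = 56 - 24Q + 3Q^2.
AVC hits its minimum where MC = AVC, at Q = 4, giving min AVC = 56 - 24·4 + 3·4^2 = £8.
Since P = £92 ≥ min AVC = £8, price covers variable cost and the firm should produce.
P = MC gives -36 - 48Q + 9Q^2 = 0, with roots -2/3 and 6. Take the larger (rising MC): Q* = 6.
Check: AVC at Q = 6 is £20 ≤ P, so revenue covers variable cost.
Profit = P·Q − TC = 92·6 − 246 = £306.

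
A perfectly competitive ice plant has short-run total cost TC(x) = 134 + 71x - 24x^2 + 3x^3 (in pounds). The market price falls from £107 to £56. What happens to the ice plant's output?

AVC = 71 - 24x + 3x^2, minimized at x = 4 where min AVC = £23. MC = 71 - 48x + 9x^2.
At P = £107 ≥ min AVC, set P = MC on the rising branch: x = 6.
At P = £56 ≥ min AVC, set P = MC: x = 5. The firm stays open but cuts output.

Output falls from 6 to 5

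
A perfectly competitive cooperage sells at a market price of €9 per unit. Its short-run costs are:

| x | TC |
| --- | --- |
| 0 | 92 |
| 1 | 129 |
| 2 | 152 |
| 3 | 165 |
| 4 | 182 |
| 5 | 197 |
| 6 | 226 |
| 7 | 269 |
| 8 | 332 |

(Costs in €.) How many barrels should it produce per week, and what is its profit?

Compute π = P·x − TC at each output: x=0: -92; x=1: -120; x=2: -134; x=3: -138; x=4: -146; x=5: -152; x=6: -172; x=7: -206; x=8: -260.
Profit is highest at x = 0. Equivalently, the lowest AVC in the table is 105/5 ≈ €21 at x = 5, and P = €9 falls below it — price never covers variable cost, so the firm shuts down and loses only its fixed cost.

x = 0 (shut down); profit = -€92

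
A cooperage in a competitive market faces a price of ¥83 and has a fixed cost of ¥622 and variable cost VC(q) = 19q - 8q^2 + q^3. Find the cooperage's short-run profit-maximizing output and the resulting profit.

AVC = 19 - 8q + q^2 has its minimum ¥3 at q = 4; price ¥83 clears that bar, so the firm operates.
MC = 19 - 16q + 3q^2. Setting P = MC and taking the root on the rising branch gives q* = 8.
TR = 83·8 = 664. TC = 622 + 152 = 774. Profit = 664 − 774 = -¥110.
By producing, the firm covers all variable cost plus ¥512 of fixed cost; shutting down would lose the full ¥622.

Profit = -¥110 at q = 8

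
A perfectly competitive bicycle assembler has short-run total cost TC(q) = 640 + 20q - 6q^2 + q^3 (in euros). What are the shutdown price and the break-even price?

Shutdown price = min AVC. AVC = 20 - 6q + q^2, with vertex at q = 3 and minimum €11.
ATC = 640/q + 20 - 6q + q^2. Setting dATC/dq = −640/q^2 − 6 + 2q = 0 gives q = 8 (since 2·8^3 − 6·8^2 = 640).
min ATC = 640/8 + 20 − 6·8 + 8^2 = €116. That is the break-even price.
For €11 ≤ P < €116 the firm produces at a loss; below €11 it shuts down.

Shutdown price = €11; break-even price = €116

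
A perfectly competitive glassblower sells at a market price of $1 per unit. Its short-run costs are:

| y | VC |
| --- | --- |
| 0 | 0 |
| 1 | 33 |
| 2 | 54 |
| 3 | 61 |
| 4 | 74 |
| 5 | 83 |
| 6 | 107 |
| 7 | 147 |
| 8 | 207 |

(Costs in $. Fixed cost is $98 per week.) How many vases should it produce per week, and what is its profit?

y = 0 (shut down); profit = -$98

Compute π = P·y − TC at each output: y=0: -98; y=1: -130; y=2: -150; y=3: -156; y=4: -168; y=5: -176; y=6: -199; y=7: -238; y=8: -297.
Profit is highest at y = 0. Equivalently, the lowest AVC in the table is 83/5 ≈ $16.60 at y = 5, and P = $1 falls below it — price never covers variable cost, so the firm shuts down and loses only its fixed cost.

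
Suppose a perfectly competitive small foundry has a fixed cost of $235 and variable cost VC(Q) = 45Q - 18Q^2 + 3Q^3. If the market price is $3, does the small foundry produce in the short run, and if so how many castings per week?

Shut down

Strip out fixed cost: VC = 45Q - 18Q^2 + 3Q^3. Then AVC = 45 - 18Q + 3Q^2 and MC = 45 - 36Q + 9Q^2.
AVC hits its minimum where MC = AVC, at Q = 3, giving min AVC = 45 - 18·3 + 3·3^2 = $18.
With P < min AVC ($3 < $18), every unit sold adds to the loss.
The firm minimizes its loss by shutting down and losing only its fixed cost of $235.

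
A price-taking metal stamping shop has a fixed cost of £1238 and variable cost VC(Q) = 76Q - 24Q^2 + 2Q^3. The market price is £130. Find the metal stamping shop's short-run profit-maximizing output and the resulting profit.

AVC = 76 - 24Q + 2Q^2 has its minimum £4 at Q = 6; price £130 clears that bar, so the firm operates.
MC = 76 - 48Q + 6Q^2. Setting P = MC and taking the root on the rising branch gives Q* = 9.
TR = 130·9 = 1170. TC = 1238 + 198 = 1436. Profit = 1170 − 1436 = -£266.
That loss of £266 beats the £1238 the firm would lose by shutting down; producing recovers £972 of fixed cost.

Profit = -£266 at Q = 9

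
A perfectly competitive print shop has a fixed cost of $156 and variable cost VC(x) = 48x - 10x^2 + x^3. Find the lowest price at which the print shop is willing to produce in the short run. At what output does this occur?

$23 per unit, at x = 5

The firm shuts down when price falls below the minimum of average variable cost. AVC = VC/x = 48 - 10x + x^2.
At the minimum of AVC, MC = AVC. MC = 48 - 20x + 3x^2; setting MC = AVC gives 2x^2 - 10x = 0, so x = 5. min AVC = 23.
So the shutdown price is $23.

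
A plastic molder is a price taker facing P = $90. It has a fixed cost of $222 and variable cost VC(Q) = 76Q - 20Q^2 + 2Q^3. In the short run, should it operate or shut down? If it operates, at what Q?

Produce at Q = 7

Strip out fixed cost: VC = 76Q - 20Q^2 + 2Q^3. Then AVC = 76 - 20Q + 2Q^2 and MC = 76 - 40Q + 6Q^2.
AVC is minimized where dAVC/dQ = -20 + 4Q = 0, at Q = 5; min AVC = 76 - 20·5 + 2·5^2 = $26.
Because $90 ≥ $26, revenue can cover variable cost; the firm operates.
Solving P = MC: -14 - 40Q + 6Q^2 = 0 ⇒ Q = -1/3 or 7. On the upward-sloping branch, Q* = 7.
Check: AVC at Q = 7 is $34 ≤ P, so revenue covers variable cost.
Profit = P·Q − TC = 90·7 − 460 = $170.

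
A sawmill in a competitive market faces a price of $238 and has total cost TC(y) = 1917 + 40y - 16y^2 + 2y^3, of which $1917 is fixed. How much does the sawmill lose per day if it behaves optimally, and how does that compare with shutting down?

AVC = 40 - 16y + 2y^2; min AVC = $8 at y = 4. Since P = $238 ≥ min AVC, the firm produces.
With MC = 40 - 32y + 6y^2, P = MC on the upward-sloping part at y* = 9.
TR = 238·9 = 2142. TC = 1917 + 522 = 2439. Profit = 2142 − 2439 = -$297.
By producing, the firm covers all variable cost plus $1620 of fixed cost; shutting down would lose the full $1917.

Profit = -$297 at y = 9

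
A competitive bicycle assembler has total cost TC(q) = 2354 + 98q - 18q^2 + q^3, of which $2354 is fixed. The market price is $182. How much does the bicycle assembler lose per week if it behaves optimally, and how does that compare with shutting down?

AVC = 98 - 18q + q^2; min AVC = $17 at q = 9. Since P = $182 ≥ min AVC, the firm produces.
MC = 98 - 36q + 3q^2. Setting P = MC and taking the root on the rising branch gives q* = 14.
TR = 182·14 = 2548. TC = 2354 + 588 = 2942. Profit = 2548 − 2942 = -$394.
That loss of $394 beats the $2354 the firm would lose by shutting down; producing recovers $1960 of fixed cost.

Profit = -$394 at q = 14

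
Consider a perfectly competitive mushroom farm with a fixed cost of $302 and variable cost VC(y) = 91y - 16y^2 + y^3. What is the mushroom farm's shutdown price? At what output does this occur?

$27 per unit, at y = 8

Short-run supply begins at min AVC. From VC = 91y - 16y^2 + y^3, AVC = 91 - 16y + y^2.
dAVC/dy = -16 + 2y = 0 gives y = 8. min AVC = 91 - 16·8 + 8^2 = 27.
The firm shuts down for any P below $27.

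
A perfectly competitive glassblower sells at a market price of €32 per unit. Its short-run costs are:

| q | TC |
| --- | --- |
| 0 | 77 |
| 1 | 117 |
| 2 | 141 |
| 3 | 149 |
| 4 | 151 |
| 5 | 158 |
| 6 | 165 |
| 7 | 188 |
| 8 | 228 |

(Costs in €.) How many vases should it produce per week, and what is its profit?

q = 7; profit = €36

Profit at each row (π = 32q − TC): q=0: -77; q=1: -85; q=2: -77; q=3: -53; q=4: -23; q=5: 2; q=6: 27; q=7: 36; q=8: 28.
Profit is maximized at q = 7. AVC there is 111/7 = €15.86 ≤ P, so producing beats shutting down (which would give -€77).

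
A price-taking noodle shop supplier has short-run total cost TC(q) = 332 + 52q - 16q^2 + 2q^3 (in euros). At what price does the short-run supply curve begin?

Short-run supply begins at min AVC. From VC = 52q - 16q^2 + 2q^3, AVC = 52 - 16q + 2q^2.
dAVC/dq = -16 + 4q = 0 gives q = 4. min AVC = 52 - 16·4 + 2·4^2 = 20.
For P < €20 the firm produces nothing.

€20 per unit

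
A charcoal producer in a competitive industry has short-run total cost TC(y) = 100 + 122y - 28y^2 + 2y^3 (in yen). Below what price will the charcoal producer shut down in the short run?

¥24 per unit

The shutdown price is the minimum of AVC. VC = 122y - 28y^2 + 2y^3, so AVC = 122 - 28y + 2y^2.
dAVC/dy = -28 + 4y = 0 gives y = 7. min AVC = 122 - 28·7 + 2·7^2 = 24.
So the shutdown price is ¥24.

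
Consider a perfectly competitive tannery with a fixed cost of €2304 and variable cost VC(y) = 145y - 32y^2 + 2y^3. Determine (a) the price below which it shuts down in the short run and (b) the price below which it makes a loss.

Shutdown price = €17; break-even price = €241

AVC = 145 - 32y + 2y^2; minimized at y = 8, giving min AVC = €17. That is the shutdown price.
ATC = 2304/y + 145 - 32y + 2y^2. Setting dATC/dy = −2304/y^2 − 32 + 4y = 0 gives y = 12 (since 4·12^3 − 32·12^2 = 2304).
min ATC = 2304/12 + 145 − 32·12 + 2·12^2 = €241. That is the break-even price.
Between these two prices the firm operates at a loss; above €241 it earns a profit.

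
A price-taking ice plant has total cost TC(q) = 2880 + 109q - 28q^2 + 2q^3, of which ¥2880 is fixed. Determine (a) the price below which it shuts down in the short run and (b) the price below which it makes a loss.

AVC = 109 - 28q + 2q^2; minimized at q = 7, giving min AVC = ¥11. That is the shutdown price.
ATC = 2880/q + 109 - 28q + 2q^2. Setting dATC/dq = −2880/q^2 − 28 + 4q = 0 gives q = 12 (since 4·12^3 − 28·12^2 = 2880).
min ATC = 2880/12 + 109 − 28·12 + 2·12^2 = ¥301. That is the break-even price.
Between these two prices the firm operates at a loss; above ¥301 it earns a profit.

Shutdown price = ¥11; break-even price = ¥301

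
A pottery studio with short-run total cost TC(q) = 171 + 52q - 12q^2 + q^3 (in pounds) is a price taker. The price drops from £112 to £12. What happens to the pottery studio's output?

Output falls from 10 to 0 (the firm shuts down)

MC = 52 - 24q + 3q^2; the shutdown threshold is min AVC = £16 (at q = 6).
At P = £112 ≥ min AVC, set P = MC on the rising branch: q = 10.
At P = £12 < min AVC = £16, price no longer covers variable cost at any output, so the firm shuts down: q = 0.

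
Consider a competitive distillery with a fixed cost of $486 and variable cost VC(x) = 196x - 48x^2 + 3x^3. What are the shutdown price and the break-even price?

AVC = 196 - 48x + 3x^2; minimized at x = 8, giving min AVC = $4. That is the shutdown price.
ATC = 486/x + 196 - 48x + 3x^2. Setting dATC/dx = −486/x^2 − 48 + 6x = 0 gives x = 9 (since 6·9^3 − 48·9^2 = 486).
min ATC = 486/9 + 196 − 48·9 + 3·9^2 = $61. That is the break-even price.
Between these two prices the firm operates at a loss; above $61 it earns a profit.

Shutdown price = $4; break-even price = $61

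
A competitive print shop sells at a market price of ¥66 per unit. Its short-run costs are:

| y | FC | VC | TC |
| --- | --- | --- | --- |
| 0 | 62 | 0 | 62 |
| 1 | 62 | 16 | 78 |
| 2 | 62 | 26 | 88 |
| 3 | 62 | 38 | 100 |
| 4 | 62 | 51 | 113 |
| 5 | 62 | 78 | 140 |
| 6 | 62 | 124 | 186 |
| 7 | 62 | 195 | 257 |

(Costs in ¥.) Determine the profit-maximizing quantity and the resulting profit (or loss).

y = 6; profit = ¥210

Profit at each row (π = 66y − TC): y=0: -62; y=1: -12; y=2: 44; y=3: 98; y=4: 151; y=5: 190; y=6: 210; y=7: 205.
Profit is maximized at y = 6. AVC there is 124/6 = ¥20.67 ≤ P, so producing beats shutting down (which would give -¥62).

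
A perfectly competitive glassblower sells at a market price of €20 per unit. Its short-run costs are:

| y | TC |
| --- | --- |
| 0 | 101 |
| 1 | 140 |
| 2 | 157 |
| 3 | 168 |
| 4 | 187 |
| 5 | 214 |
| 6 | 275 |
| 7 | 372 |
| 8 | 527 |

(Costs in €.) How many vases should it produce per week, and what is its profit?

Tabulate TR − TC: y=0: -101; y=1: -120; y=2: -117; y=3: -108; y=4: -107; y=5: -114; y=6: -155; y=7: -232; y=8: -367.
Profit is highest at y = 0. Equivalently, the lowest AVC in the table is 86/4 ≈ €21.50 at y = 4, and P = €20 falls below it — price never covers variable cost, so the firm shuts down and loses only its fixed cost.

y = 0 (shut down); profit = -€101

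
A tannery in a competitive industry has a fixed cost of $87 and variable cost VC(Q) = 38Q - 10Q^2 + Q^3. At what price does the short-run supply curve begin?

$13 per unit

The shutdown price is the minimum of AVC. VC = 38Q - 10Q^2 + Q^3, so AVC = 38 - 10Q + Q^2.
At the minimum of AVC, MC = AVC. MC = 38 - 20Q + 3Q^2; setting MC = AVC gives 2Q^2 - 10Q = 0, so Q = 5. min AVC = 13.
The firm shuts down for any P below $13.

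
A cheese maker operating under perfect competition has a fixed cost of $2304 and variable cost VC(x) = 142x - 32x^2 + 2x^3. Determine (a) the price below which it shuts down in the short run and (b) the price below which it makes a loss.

Shutdown price = $14; break-even price = $238

AVC = 142 - 32x + 2x^2; minimized at x = 8, giving min AVC = $14. That is the shutdown price.
ATC = 2304/x + 142 - 32x + 2x^2. Setting dATC/dx = −2304/x^2 − 32 + 4x = 0 gives x = 12 (since 4·12^3 − 32·12^2 = 2304).
min ATC = 2304/12 + 142 − 32·12 + 2·12^2 = $238. That is the break-even price.
For $14 ≤ P < $238 the firm produces at a loss; below $14 it shuts down.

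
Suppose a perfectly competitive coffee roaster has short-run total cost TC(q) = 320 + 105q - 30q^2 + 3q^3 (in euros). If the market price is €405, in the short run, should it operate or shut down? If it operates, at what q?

Produce at q = 10

From TC, MC = TC'(q) = 105 - 60q + 9q^2 and AVC = VC/q = 105 - 30q + 3q^2.
AVC is minimized where dAVC/dq = -30 + 6q = 0, at q = 5; min AVC = 105 - 30·5 + 3·5^2 = €30.
P = €405 exceeds min AVC = €30, so the firm stays open.
Solving P = MC: -300 - 60q + 9q^2 = 0 ⇒ q = -10/3 or 10. On the upward-sloping branch, q* = 10.
Check: AVC at q = 10 is €105 ≤ P, so revenue covers variable cost.
Profit = P·q − TC = 405·10 − 1370 = €2680.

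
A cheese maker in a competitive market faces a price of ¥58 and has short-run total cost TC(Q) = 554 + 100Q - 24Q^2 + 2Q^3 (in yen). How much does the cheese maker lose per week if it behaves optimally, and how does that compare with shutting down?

AVC = 100 - 24Q + 2Q^2; min AVC = ¥28 at Q = 6. Since P = ¥58 ≥ min AVC, the firm produces.
MC = 100 - 48Q + 6Q^2. Setting P = MC and taking the root on the rising branch gives Q* = 7.
TR = 58·7 = 406. TC = 554 + 210 = 764. Profit = 406 − 764 = -¥358.
That loss of ¥358 beats the ¥554 the firm would lose by shutting down; producing recovers ¥196 of fixed cost.

Profit = -¥358 at Q = 7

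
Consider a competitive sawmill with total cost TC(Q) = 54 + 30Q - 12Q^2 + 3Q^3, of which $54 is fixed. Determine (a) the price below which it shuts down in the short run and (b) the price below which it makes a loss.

AVC = 30 - 12Q + 3Q^2; minimized at Q = 2, giving min AVC = $18. That is the shutdown price.
ATC = 54/Q + 30 - 12Q + 3Q^2. Setting dATC/dQ = −54/Q^2 − 12 + 6Q = 0 gives Q = 3 (since 6·3^3 − 12·3^2 = 54).
min ATC = 54/3 + 30 − 12·3 + 3·3^2 = $39. That is the break-even price.
For $18 ≤ P < $39 the firm produces at a loss; below $18 it shuts down.

Shutdown price = $18; break-even price = $39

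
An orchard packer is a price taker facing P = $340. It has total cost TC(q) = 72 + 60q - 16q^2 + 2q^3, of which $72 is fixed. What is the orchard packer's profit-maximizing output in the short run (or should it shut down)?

From TC, MC = TC'(q) = 60 - 32q + 6q^2 and AVC = VC/q = 60 - 16q + 2q^2.
AVC is minimized where dAVC/dq = -16 + 4q = 0, at q = 4; min AVC = 60 - 16·4 + 2·4^2 = $28.
Since P = $340 ≥ min AVC = $28, price covers variable cost and the firm should produce.
P = MC gives -280 - 32q + 6q^2 = 0, with roots -14/3 and 10. Take the larger (rising MC): q* = 10.
Check: AVC at q = 10 is $100 ≤ P, so revenue covers variable cost.
Profit = P·q − TC = 340·10 − 1072 = $2328.

Produce at q = 10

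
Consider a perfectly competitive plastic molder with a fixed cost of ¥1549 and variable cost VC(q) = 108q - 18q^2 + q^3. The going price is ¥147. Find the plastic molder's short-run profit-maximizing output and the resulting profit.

AVC = 108 - 18q + q^2 has its minimum ¥27 at q = 9; price ¥147 clears that bar, so the firm operates.
With MC = 108 - 36q + 3q^2, P = MC on the upward-sloping part at q* = 13.
TR = 147·13 = 1911. TC = 1549 + 559 = 2108. Profit = 1911 − 2108 = -¥197.
Shutting down would mean losing the fixed cost of ¥1549, so operating at a loss of ¥197 is better by ¥1352.

Profit = -¥197 at q = 13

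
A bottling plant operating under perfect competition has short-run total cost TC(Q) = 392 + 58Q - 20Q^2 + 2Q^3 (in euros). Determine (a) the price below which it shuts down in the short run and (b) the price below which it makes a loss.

Shutdown price = €8; break-even price = €72

AVC = 58 - 20Q + 2Q^2; minimized at Q = 5, giving min AVC = €8. That is the shutdown price.
ATC = 392/Q + 58 - 20Q + 2Q^2. Setting dATC/dQ = −392/Q^2 − 20 + 4Q = 0 gives Q = 7 (since 4·7^3 − 20·7^2 = 392).
min ATC = 392/7 + 58 − 20·7 + 2·7^2 = €72. That is the break-even price.
Between these two prices the firm operates at a loss; above €72 it earns a profit.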